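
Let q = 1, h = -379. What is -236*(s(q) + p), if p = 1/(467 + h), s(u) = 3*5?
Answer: -77939/22 ≈ -3542.7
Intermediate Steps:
s(u) = 15
p = 1/88 (p = 1/(467 - 379) = 1/88 ≈ 0.011364)
-236*(s(q) + p) = -236*(15 + 1/88) = -236*1321/88 = -77939/22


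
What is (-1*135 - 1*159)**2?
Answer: 86436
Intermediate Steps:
(-1*135 - 1*159)**2 = (-135 - 159)**2 = (-294)**2 = 86436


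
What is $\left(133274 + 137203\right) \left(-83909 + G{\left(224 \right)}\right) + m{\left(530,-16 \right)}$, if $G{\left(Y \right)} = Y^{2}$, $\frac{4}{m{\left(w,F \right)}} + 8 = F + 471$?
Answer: $- \frac{4078428286523}{447} \approx -9.124 \cdot 10^{9}$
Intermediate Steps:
$m{\left(w,F \right)} = \frac{4}{463 + F}$ ($m{\left(w,F \right)} = \frac{4}{-8 + \left(F + 471\right)} = \frac{4}{-8 + \left(471 + F\right)} = \frac{4}{463 + F}$)
$\left(133274 + 137203\right) \left(-83909 + G{\left(224 \right)}\right) + m{\left(530,-16 \right)} = \left(133274 + 137203\right) \left(-83909 + 224^{2}\right) + \frac{4}{463 - 16} = 270477 \left(-83909 + 50176\right) + \frac{4}{447} = 270477 \left(-33733\right) + 4 \cdot \frac{1}{447} = -9124000641 + \frac{4}{447} = - \frac{4078428286523}{447}$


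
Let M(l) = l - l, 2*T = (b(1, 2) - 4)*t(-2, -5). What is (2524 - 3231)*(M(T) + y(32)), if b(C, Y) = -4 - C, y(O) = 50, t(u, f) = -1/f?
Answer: -35350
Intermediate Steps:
T = -9/10 (T = (((-4 - 1*1) - 4)*(-1/(-5)))/2 = (((-4 - 1) - 4)*(-1*(-1/5)))/2 = ((-5 - 4)*(1/5))/2 = (-9*1/5)/2 = (1/2)*(-9/5) = -9/10 ≈ -0.90000)
M(l) = 0
(2524 - 3231)*(M(T) + y(32)) = (2524 - 3231)*(0 + 50) = -707*50 = -35350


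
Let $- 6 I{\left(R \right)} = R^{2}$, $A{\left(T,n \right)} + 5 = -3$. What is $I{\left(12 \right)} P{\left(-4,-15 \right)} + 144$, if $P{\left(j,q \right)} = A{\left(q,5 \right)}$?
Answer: $336$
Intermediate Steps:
$A{\left(T,n \right)} = -8$ ($A{\left(T,n \right)} = -5 - 3 = -8$)
$P{\left(j,q \right)} = -8$
$I{\left(R \right)} = - \frac{R^{2}}{6}$
$I{\left(12 \right)} P{\left(-4,-15 \right)} + 144 = - \frac{12^{2}}{6} \left(-8\right) + 144 = \left(- \frac{1}{6}\right) 144 \left(-8\right) + 144 = \left(-24\right) \left(-8\right) + 144 = 192 + 144 = 336$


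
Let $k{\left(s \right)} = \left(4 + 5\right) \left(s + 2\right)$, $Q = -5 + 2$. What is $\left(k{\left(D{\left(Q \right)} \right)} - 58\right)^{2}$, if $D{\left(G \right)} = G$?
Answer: $4489$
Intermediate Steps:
$Q = -3$
$k{\left(s \right)} = 18 + 9 s$ ($k{\left(s \right)} = 9 \left(2 + s\right) = 18 + 9 s$)
$\left(k{\left(D{\left(Q \right)} \right)} - 58\right)^{2} = \left(\left(18 + 9 \left(-3\right)\right) - 58\right)^{2} = \left(\left(18 - 27\right) - 58\right)^{2} = \left(-9 - 58\right)^{2} = \left(-67\right)^{2} = 4489$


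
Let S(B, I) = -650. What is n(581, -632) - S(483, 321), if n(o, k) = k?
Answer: 18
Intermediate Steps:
n(581, -632) - S(483, 321) = -632 - 1*(-650) = -632 + 650 = 18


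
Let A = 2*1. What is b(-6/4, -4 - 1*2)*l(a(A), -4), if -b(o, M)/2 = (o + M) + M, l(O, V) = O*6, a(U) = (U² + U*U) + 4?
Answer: 1944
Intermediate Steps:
A = 2
a(U) = 4 + 2*U² (a(U) = (U² + U²) + 4 = 2*U² + 4 = 4 + 2*U²)
l(O, V) = 6*O
b(o, M) = -4*M - 2*o (b(o, M) = -2*((o + M) + M) = -2*((M + o) + M) = -2*(o + 2*M) = -4*M - 2*o)
b(-6/4, -4 - 1*2)*l(a(A), -4) = (-4*(-4 - 1*2) - (-12)/4)*(6*(4 + 2*2²)) = (-4*(-4 - 2) - (-12)/4)*(6*(4 + 2*4)) = (-4*(-6) - 2*(-3/2))*(6*(4 + 8)) = (24 + 3)*(6*12) = 27*72 = 1944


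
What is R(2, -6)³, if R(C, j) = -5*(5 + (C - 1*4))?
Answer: -3375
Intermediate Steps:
R(C, j) = -5 - 5*C (R(C, j) = -5*(5 + (C - 4)) = -5*(5 + (-4 + C)) = -5*(1 + C) = -5 - 5*C)
R(2, -6)³ = (-5 - 5*2)³ = (-5 - 10)³ = (-15)³ = -3375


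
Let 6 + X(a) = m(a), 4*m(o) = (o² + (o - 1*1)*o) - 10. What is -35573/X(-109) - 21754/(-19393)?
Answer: -203719878/42024631 ≈ -4.8476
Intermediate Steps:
m(o) = -5/2 + o²/4 + o*(-1 + o)/4 (m(o) = ((o² + (o - 1*1)*o) - 10)/4 = ((o² + (o - 1)*o) - 10)/4 = ((o² + (-1 + o)*o) - 10)/4 = ((o² + o*(-1 + o)) - 10)/4 = (-10 + o² + o*(-1 + o))/4 = -5/2 + o²/4 + o*(-1 + o)/4)
X(a) = -17/2 + a²/2 - a/4 (X(a) = -6 + (-5/2 + a²/2 - a/4) = -17/2 + a²/2 - a/4)
-35573/X(-109) - 21754/(-19393) = -35573/(-17/2 + (½)*(-109)² - ¼*(-109)) - 21754/(-19393) = -35573/(-17/2 + (½)*11881 + 109/4) - 21754*(-1/19393) = -35573/(-17/2 + 11881/2 + 109/4) + 21754/19393 = -35573/23837/4 + 21754/19393 = -35573*4/23837 + 21754/19393 = -142292/23837 + 21754/19393 = -203719878/42024631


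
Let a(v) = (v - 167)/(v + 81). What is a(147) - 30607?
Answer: -1744604/57 ≈ -30607.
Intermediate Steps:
a(v) = (-167 + v)/(81 + v)
a(147) - 30607 = (-167 + 147)/(81 + 147) - 30607 = -20/228 - 30607 = (1/228)*(-20) - 30607 = -5/57 - 30607 = -1744604/57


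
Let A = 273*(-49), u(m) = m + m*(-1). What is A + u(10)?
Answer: -13377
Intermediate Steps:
u(m) = 0 (u(m) = m - m = 0)
A = -13377
A + u(10) = -13377 + 0 = -13377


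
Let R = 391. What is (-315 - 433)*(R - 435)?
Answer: 32912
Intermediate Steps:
(-315 - 433)*(R - 435) = (-315 - 433)*(391 - 435) = -748*(-44) = 32912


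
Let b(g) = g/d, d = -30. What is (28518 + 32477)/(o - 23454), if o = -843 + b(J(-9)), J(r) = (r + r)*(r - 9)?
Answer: -27725/11049 ≈ -2.5093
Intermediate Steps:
J(r) = 2*r*(-9 + r) (J(r) = (2*r)*(-9 + r) = 2*r*(-9 + r))
b(g) = -g/30 (b(g) = g/(-30) = g*(-1/30) = -g/30)
o = -4269/5 (o = -843 - (-9)*(-9 - 9)/15 = -843 - (-9)*(-18)/15 = -843 - 1/30*324 = -843 - 54/5 = -4269/5 ≈ -853.80)
(28518 + 32477)/(o - 23454) = (28518 + 32477)/(-4269/5 - 23454) = 60995/(-121539/5) = 60995*(-5/121539) = -27725/11049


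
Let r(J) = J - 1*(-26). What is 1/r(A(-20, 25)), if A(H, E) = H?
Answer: ⅙ ≈ 0.16667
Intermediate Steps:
r(J) = 26 + J (r(J) = J + 26 = 26 + J)
1/r(A(-20, 25)) = 1/(26 - 20) = 1/6 = ⅙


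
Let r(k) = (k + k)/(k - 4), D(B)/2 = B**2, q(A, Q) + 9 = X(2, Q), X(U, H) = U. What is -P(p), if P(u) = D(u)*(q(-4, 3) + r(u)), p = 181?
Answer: 57462794/177 ≈ 3.2465e+5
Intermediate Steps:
q(A, Q) = -7 (q(A, Q) = -9 + 2 = -7)
D(B) = 2*B**2
r(k) = 2*k/(-4 + k) (r(k) = (2*k)/(-4 + k) = 2*k/(-4 + k))
P(u) = 2*u**2*(-7 + 2*u/(-4 + u)) (P(u) = (2*u**2)*(-7 + 2*u/(-4 + u)) = 2*u**2*(-7 + 2*u/(-4 + u)))
-P(p) = -181**2*(56 - 10*181)/(-4 + 181) = -32761*(56 - 1810)/177 = -32761*(-1754)/177 = -1*(-57462794/177) = 57462794/177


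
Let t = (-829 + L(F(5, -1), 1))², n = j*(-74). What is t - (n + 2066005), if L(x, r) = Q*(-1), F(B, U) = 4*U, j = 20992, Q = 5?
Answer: 182959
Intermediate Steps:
L(x, r) = -5 (L(x, r) = 5*(-1) = -5)
n = -1553408 (n = 20992*(-74) = -1553408)
t = 695556 (t = (-829 - 5)² = (-834)² = 695556)
t - (n + 2066005) = 695556 - (-1553408 + 2066005) = 695556 - 1*512597 = 695556 - 512597 = 182959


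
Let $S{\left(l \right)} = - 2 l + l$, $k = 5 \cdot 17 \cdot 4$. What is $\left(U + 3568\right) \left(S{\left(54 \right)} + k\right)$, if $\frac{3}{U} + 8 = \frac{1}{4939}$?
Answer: $\frac{40314683266}{39511} \approx 1.0203 \cdot 10^{6}$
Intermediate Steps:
$U = - \frac{14817}{39511}$ ($U = \frac{3}{-8 + \frac{1}{4939}} = \frac{3}{- \frac{39511}{4939}} = 3 \left(- \frac{4939}{39511}\right) = - \frac{14817}{39511} \approx -0.37501$)
$k = 340$ ($k = 85 \cdot 4 = 340$)
$S{\left(l \right)} = - l$
$\left(U + 3568\right) \left(S{\left(54 \right)} + k\right) = \left(- \frac{14817}{39511} + 3568\right) \left(\left(-1\right) 54 + 340\right) = \frac{140960431 \left(-54 + 340\right)}{39511} = \frac{140960431}{39511} \cdot 286 = \frac{40314683266}{39511}$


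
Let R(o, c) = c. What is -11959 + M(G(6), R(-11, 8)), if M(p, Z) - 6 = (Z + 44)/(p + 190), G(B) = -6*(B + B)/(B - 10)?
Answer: -47811/4 ≈ -11953.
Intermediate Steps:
G(B) = -12*B/(-10 + B) (G(B) = -6*2*B/(-10 + B) = -12*B/(-10 + B))
M(p, Z) = 6 + (44 + Z)/(190 + p) (M(p, Z) = 6 + (Z + 44)/(p + 190) = 6 + (44 + Z)/(190 + p))
-11959 + M(G(6), R(-11, 8)) = -11959 + (1184 + 8 + 6*(-12*6/(-10 + 6)))/(190 - 12*6/(-10 + 6)) = -11959 + (1184 + 8 + 6*(-12*6/(-4)))/(190 - 12*6/(-4)) = -11959 + (1184 + 8 + 6*(-12*6*(-¼)))/(190 - 12*6*(-¼)) = -11959 + (1184 + 8 + 6*18)/(190 + 18) = -11959 + (1184 + 8 + 108)/208 = -11959 + (1/208)*1300 = -11959 + 25/4 = -47811/4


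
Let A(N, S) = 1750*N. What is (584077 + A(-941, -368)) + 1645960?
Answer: 583287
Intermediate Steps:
(584077 + A(-941, -368)) + 1645960 = (584077 + 1750*(-941)) + 1645960 = (584077 - 1646750) + 1645960 = -1062673 + 1645960 = 583287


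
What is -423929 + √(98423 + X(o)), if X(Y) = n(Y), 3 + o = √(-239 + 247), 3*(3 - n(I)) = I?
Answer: -423929 + √(885843 - 6*√2)/3 ≈ -4.2362e+5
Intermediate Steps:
n(I) = 3 - I/3
o = -3 + 2*√2 (o = -3 + √(-239 + 247) = -3 + √8 = -3 + 2*√2 ≈ -0.17157)
X(Y) = 3 - Y/3
-423929 + √(98423 + X(o)) = -423929 + √(98423 + (3 - (-3 + 2*√2)/3)) = -423929 + √(98423 + (3 + (1 - 2*√2/3))) = -423929 + √(98423 + (4 - 2*√2/3)) = -423929 + √(98427 - 2*√2/3)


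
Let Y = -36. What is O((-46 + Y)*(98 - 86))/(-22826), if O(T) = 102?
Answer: -51/11413 ≈ -0.0044686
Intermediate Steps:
O((-46 + Y)*(98 - 86))/(-22826) = 102/(-22826) = 102*(-1/22826) = -51/11413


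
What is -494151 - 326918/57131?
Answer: -28231667699/57131 ≈ -4.9416e+5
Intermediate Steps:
-494151 - 326918/57131 = -28231667699/57131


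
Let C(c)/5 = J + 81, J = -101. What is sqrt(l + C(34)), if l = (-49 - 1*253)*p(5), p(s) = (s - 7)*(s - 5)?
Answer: 10*I ≈ 10.0*I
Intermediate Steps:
p(s) = (-7 + s)*(-5 + s)
C(c) = -100 (C(c) = 5*(-101 + 81) = 5*(-20) = -100)
l = 0 (l = (-49 - 1*253)*(35 + 5**2 - 12*5) = (-49 - 253)*(35 + 25 - 60) = -302*0 = 0)
sqrt(l + C(34)) = sqrt(0 - 100) = sqrt(-100) = 10*I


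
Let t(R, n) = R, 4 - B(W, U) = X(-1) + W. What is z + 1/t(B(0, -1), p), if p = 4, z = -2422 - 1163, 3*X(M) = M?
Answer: -46602/13 ≈ -3584.8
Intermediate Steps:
X(M) = M/3
z = -3585
B(W, U) = 13/3 - W (B(W, U) = 4 - ((⅓)*(-1) + W) = 4 - (-⅓ + W) = 4 + (⅓ - W) = 13/3 - W)
z + 1/t(B(0, -1), p) = -3585 + 1/(13/3 - 1*0) = -3585 + 1/(13/3 + 0) = -3585 + 1/(13/3) = -3585 + 3/13 = -46602/13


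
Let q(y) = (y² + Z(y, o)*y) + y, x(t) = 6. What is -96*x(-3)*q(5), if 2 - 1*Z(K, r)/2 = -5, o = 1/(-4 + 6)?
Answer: -57600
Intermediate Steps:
o = ½ (o = 1/2 = ½ ≈ 0.50000)
Z(K, r) = 14 (Z(K, r) = 4 - 2*(-5) = 4 + 10 = 14)
q(y) = y² + 15*y (q(y) = (y² + 14*y) + y = y² + 15*y)
-96*x(-3)*q(5) = -576*5*(15 + 5) = -576*5*20 = -576*100 = -96*600 = -57600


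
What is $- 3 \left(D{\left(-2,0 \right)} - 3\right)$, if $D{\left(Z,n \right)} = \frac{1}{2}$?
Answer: $\frac{15}{2} \approx 7.5$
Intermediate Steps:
$D{\left(Z,n \right)} = \frac{1}{2}$
$- 3 \left(D{\left(-2,0 \right)} - 3\right) = - 3 \left(\frac{1}{2} - 3\right) = \left(-3\right) \left(- \frac{5}{2}\right) = \frac{15}{2}$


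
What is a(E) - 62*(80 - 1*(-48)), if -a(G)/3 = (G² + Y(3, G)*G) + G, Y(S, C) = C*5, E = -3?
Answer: -8089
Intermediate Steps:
Y(S, C) = 5*C
a(G) = -18*G² - 3*G (a(G) = -3*((G² + (5*G)*G) + G) = -3*((G² + 5*G²) + G) = -3*(6*G² + G) = -3*(G + 6*G²) = -18*G² - 3*G)
a(E) - 62*(80 - 1*(-48)) = -3*(-3)*(1 + 6*(-3)) - 62*(80 - 1*(-48)) = -3*(-3)*(1 - 18) - 62*(80 + 48) = -3*(-3)*(-17) - 62*128 = -153 - 7936 = -8089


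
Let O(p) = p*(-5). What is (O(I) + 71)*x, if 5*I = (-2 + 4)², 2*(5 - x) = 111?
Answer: -6767/2 ≈ -3383.5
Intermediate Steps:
x = -101/2 (x = 5 - ½*111 = 5 - 111/2 = -101/2 ≈ -50.500)
I = ⅘ (I = (-2 + 4)²/5 = (⅕)*2² = (⅕)*4 = ⅘ ≈ 0.80000)
O(p) = -5*p
(O(I) + 71)*x = (-5*⅘ + 71)*(-101/2) = (-4 + 71)*(-101/2) = 67*(-101/2) = -6767/2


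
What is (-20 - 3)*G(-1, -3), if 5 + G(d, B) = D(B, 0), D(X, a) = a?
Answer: 115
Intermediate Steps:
G(d, B) = -5 (G(d, B) = -5 + 0 = -5)
(-20 - 3)*G(-1, -3) = (-20 - 3)*(-5) = -23*(-5) = 115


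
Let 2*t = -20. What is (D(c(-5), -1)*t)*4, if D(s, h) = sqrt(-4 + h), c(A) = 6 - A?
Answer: -40*I*sqrt(5) ≈ -89.443*I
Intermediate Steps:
t = -10 (t = (1/2)*(-20) = -10)
(D(c(-5), -1)*t)*4 = (sqrt(-4 - 1)*(-10))*4 = (sqrt(-5)*(-10))*4 = ((I*sqrt(5))*(-10))*4 = -10*I*sqrt(5)*4 = -40*I*sqrt(5)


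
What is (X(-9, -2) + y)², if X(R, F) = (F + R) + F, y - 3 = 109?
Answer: 9801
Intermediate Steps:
y = 112 (y = 3 + 109 = 112)
X(R, F) = R + 2*F
(X(-9, -2) + y)² = ((-9 + 2*(-2)) + 112)² = ((-9 - 4) + 112)² = (-13 + 112)² = 99² = 9801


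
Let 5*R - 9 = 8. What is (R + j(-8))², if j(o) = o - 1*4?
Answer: 1849/25 ≈ 73.960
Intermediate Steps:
j(o) = -4 + o (j(o) = o - 4 = -4 + o)
R = 17/5 (R = 9/5 + (⅕)*8 = 9/5 + 8/5 = 17/5 ≈ 3.4000)
(R + j(-8))² = (17/5 + (-4 - 8))² = (17/5 - 12)² = (-43/5)² = 1849/25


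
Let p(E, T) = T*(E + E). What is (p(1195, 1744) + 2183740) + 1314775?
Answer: 7666675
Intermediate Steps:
p(E, T) = 2*E*T (p(E, T) = T*(2*E) = 2*E*T)
(p(1195, 1744) + 2183740) + 1314775 = (2*1195*1744 + 2183740) + 1314775 = (4168160 + 2183740) + 1314775 = 6351900 + 1314775 = 7666675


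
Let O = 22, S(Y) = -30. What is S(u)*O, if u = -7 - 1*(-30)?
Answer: -660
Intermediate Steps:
u = 23 (u = -7 + 30 = 23)
S(u)*O = -30*22 = -660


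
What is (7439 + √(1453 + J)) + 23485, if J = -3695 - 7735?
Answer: 30924 + I*√9977 ≈ 30924.0 + 99.885*I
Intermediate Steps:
J = -11430
(7439 + √(1453 + J)) + 23485 = (7439 + √(1453 - 11430)) + 23485 = (7439 + √(-9977)) + 23485 = (7439 + I*√9977) + 23485 = 30924 + I*√9977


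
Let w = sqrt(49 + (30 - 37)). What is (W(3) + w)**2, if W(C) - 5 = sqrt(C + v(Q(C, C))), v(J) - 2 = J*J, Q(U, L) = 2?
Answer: (8 + sqrt(42))**2 ≈ 209.69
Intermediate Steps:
w = sqrt(42) (w = sqrt(49 - 7) = sqrt(42) ≈ 6.4807)
v(J) = 2 + J**2 (v(J) = 2 + J*J = 2 + J**2)
W(C) = 5 + sqrt(6 + C) (W(C) = 5 + sqrt(C + (2 + 2**2)) = 5 + sqrt(C + (2 + 4)) = 5 + sqrt(C + 6) = 5 + sqrt(6 + C))
(W(3) + w)**2 = ((5 + sqrt(6 + 3)) + sqrt(42))**2 = ((5 + sqrt(9)) + sqrt(42))**2 = ((5 + 3) + sqrt(42))**2 = (8 + sqrt(42))**2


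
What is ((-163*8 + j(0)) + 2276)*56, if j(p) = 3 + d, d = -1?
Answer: 54544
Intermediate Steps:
j(p) = 2 (j(p) = 3 - 1 = 2)
((-163*8 + j(0)) + 2276)*56 = ((-163*8 + 2) + 2276)*56 = ((-1304 + 2) + 2276)*56 = (-1302 + 2276)*56 = 974*56 = 54544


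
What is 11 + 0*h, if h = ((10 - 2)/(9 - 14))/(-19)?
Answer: 11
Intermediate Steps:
h = 8/95 (h = (8/(-5))*(-1/19) = (8*(-⅕))*(-1/19) = -8/5*(-1/19) = 8/95 ≈ 0.084211)
11 + 0*h = 11 + 0*(8/95) = 11 + 0 = 11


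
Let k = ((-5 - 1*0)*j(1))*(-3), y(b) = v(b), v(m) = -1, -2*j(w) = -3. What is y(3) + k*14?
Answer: 314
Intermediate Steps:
j(w) = 3/2 (j(w) = -1/2*(-3) = 3/2)
y(b) = -1
k = 45/2 (k = ((-5 - 1*0)*(3/2))*(-3) = ((-5 + 0)*(3/2))*(-3) = -5*3/2*(-3) = -15/2*(-3) = 45/2 ≈ 22.500)
y(3) + k*14 = -1 + (45/2)*14 = -1 + 315 = 314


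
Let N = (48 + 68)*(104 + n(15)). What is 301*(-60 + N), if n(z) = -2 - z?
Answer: 3019632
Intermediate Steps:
N = 10092 (N = (48 + 68)*(104 + (-2 - 1*15)) = 116*(104 + (-2 - 15)) = 116*(104 - 17) = 116*87 = 10092)
301*(-60 + N) = 301*(-60 + 10092) = 301*10032 = 3019632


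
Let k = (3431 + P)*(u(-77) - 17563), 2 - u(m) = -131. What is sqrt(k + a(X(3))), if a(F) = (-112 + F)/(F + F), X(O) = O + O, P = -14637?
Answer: sqrt(7031540562)/6 ≈ 13976.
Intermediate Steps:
u(m) = 133 (u(m) = 2 - 1*(-131) = 2 + 131 = 133)
X(O) = 2*O
a(F) = (-112 + F)/(2*F) (a(F) = (-112 + F)/((2*F)) = (-112 + F)*(1/(2*F)) = (-112 + F)/(2*F))
k = 195320580 (k = (3431 - 14637)*(133 - 17563) = -11206*(-17430) = 195320580)
sqrt(k + a(X(3))) = sqrt(195320580 + (-112 + 2*3)/(2*((2*3)))) = sqrt(195320580 + (1/2)*(-112 + 6)/6) = sqrt(195320580 + (1/2)*(1/6)*(-106)) = sqrt(195320580 - 53/6) = sqrt(1171923427/6) = sqrt(7031540562)/6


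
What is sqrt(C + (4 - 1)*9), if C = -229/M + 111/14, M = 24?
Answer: sqrt(179130)/84 ≈ 5.0385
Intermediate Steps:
C = -271/168 (C = -229/24 + 111/14 = -271/168 ≈ -1.6131)
sqrt(C + (4 - 1)*9) = sqrt(-271/168 + (4 - 1)*9) = sqrt(-271/168 + 3*9) = sqrt(-271/168 + 27) = sqrt(4265/168) = sqrt(179130)/84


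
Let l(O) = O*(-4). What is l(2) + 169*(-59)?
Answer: -9979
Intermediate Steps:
l(O) = -4*O
l(2) + 169*(-59) = -4*2 + 169*(-59) = -8 - 9971 = -9979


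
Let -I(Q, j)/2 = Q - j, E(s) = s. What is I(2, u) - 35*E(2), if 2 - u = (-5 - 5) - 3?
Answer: -44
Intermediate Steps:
u = 15 (u = 2 - ((-5 - 5) - 3) = 2 - (-10 - 3) = 2 - 1*(-13) = 2 + 13 = 15)
I(Q, j) = -2*Q + 2*j (I(Q, j) = -2*(Q - j) = -2*Q + 2*j)
I(2, u) - 35*E(2) = (-2*2 + 2*15) - 35*2 = (-4 + 30) - 70 = 26 - 70 = -44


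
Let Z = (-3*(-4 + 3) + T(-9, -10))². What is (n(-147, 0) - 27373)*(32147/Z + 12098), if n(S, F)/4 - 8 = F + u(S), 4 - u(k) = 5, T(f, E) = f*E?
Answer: -30775694585/93 ≈ -3.3092e+8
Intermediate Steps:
T(f, E) = E*f
u(k) = -1 (u(k) = 4 - 1*5 = 4 - 5 = -1)
n(S, F) = 28 + 4*F (n(S, F) = 32 + 4*(F - 1) = 32 + 4*(-1 + F) = 32 + (-4 + 4*F) = 28 + 4*F)
Z = 8649 (Z = (-3*(-4 + 3) - 10*(-9))² = (-3*(-1) + 90)² = (3 + 90)² = 93² = 8649)
(n(-147, 0) - 27373)*(32147/Z + 12098) = ((28 + 4*0) - 27373)*(32147/8649 + 12098) = ((28 + 0) - 27373)*(32147*(1/8649) + 12098) = (28 - 27373)*(1037/279 + 12098) = -27345*3376379/279 = -30775694585/93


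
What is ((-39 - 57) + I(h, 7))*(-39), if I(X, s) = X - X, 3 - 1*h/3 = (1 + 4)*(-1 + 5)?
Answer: 3744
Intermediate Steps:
h = -51 (h = 9 - 3*(1 + 4)*(-1 + 5) = 9 - 15*4 = 9 - 3*20 = 9 - 60 = -51)
I(X, s) = 0
((-39 - 57) + I(h, 7))*(-39) = ((-39 - 57) + 0)*(-39) = (-96 + 0)*(-39) = -96*(-39) = 3744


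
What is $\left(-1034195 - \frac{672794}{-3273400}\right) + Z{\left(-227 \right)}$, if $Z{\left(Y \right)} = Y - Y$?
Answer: $- \frac{1692666620103}{1636700} \approx -1.0342 \cdot 10^{6}$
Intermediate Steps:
$Z{\left(Y \right)} = 0$
$\left(-1034195 - \frac{672794}{-3273400}\right) + Z{\left(-227 \right)} = \left(-1034195 - \frac{672794}{-3273400}\right) + 0 = \left(-1034195 - - \frac{336397}{1636700}\right) + 0 = \left(-1034195 + \frac{336397}{1636700}\right) + 0 = - \frac{1692666620103}{1636700} + 0 = - \frac{1692666620103}{1636700}$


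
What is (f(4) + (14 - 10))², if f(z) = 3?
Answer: 49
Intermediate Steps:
(f(4) + (14 - 10))² = (3 + (14 - 10))² = (3 + 4)² = 7² = 49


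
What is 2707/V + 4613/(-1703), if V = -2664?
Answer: -16899053/4536792 ≈ -3.7249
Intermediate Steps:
2707/V + 4613/(-1703) = 2707/(-2664) + 4613/(-1703) = 2707*(-1/2664) + 4613*(-1/1703) = -2707/2664 - 4613/1703 = -16899053/4536792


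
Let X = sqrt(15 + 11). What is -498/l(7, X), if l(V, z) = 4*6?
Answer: -83/4 ≈ -20.750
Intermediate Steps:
X = sqrt(26) ≈ 5.0990
l(V, z) = 24
-498/l(7, X) = -498/24 = -498*1/24 = -83/4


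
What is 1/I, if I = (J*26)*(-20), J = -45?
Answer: 1/23400 ≈ 4.2735e-5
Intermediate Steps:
I = 23400 (I = -45*26*(-20) = -1170*(-20) = 23400)
1/I = 1/23400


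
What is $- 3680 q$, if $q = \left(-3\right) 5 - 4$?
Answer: $69920$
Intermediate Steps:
$q = -19$ ($q = -15 - 4 = -19$)
$- 3680 q = \left(-3680\right) \left(-19\right) = 69920$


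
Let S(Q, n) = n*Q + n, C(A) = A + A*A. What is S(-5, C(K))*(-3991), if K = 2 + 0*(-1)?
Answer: 95784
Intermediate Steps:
K = 2 (K = 2 + 0 = 2)
C(A) = A + A²
S(Q, n) = n + Q*n (S(Q, n) = Q*n + n = n + Q*n)
S(-5, C(K))*(-3991) = ((2*(1 + 2))*(1 - 5))*(-3991) = ((2*3)*(-4))*(-3991) = (6*(-4))*(-3991) = -24*(-3991) = 95784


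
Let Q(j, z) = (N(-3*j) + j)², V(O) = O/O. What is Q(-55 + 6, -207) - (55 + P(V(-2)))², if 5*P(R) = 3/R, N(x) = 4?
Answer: -26659/25 ≈ -1066.4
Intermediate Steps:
V(O) = 1
P(R) = 3/(5*R) (P(R) = (3/R)/5 = 3/(5*R))
Q(j, z) = (4 + j)²
Q(-55 + 6, -207) - (55 + P(V(-2)))² = (4 + (-55 + 6))² - (55 + (⅗)/1)² = (4 - 49)² - (55 + (⅗)*1)² = (-45)² - (55 + ⅗)² = 2025 - (278/5)² = 2025 - 1*77284/25 = 2025 - 77284/25 = -26659/25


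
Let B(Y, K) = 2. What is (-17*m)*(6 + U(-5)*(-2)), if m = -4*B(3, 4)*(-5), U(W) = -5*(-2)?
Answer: 9520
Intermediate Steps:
U(W) = 10
m = 40 (m = -8*(-5) = -4*(-10) = 40)
(-17*m)*(6 + U(-5)*(-2)) = (-17*40)*(6 + 10*(-2)) = -680*(6 - 20) = -680*(-14) = 9520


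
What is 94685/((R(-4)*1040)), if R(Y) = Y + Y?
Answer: -18937/1664 ≈ -11.380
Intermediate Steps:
R(Y) = 2*Y
94685/((R(-4)*1040)) = 94685/(((2*(-4))*1040)) = 94685/((-8*1040)) = 94685/(-8320) = 94685*(-1/8320) = -18937/1664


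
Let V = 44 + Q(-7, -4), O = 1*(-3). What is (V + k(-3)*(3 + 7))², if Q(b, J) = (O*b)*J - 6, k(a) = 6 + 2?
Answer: 1156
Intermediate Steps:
O = -3
k(a) = 8
Q(b, J) = -6 - 3*J*b (Q(b, J) = (-3*b)*J - 6 = -3*J*b - 6 = -6 - 3*J*b)
V = -46 (V = 44 + (-6 - 3*(-4)*(-7)) = 44 + (-6 - 84) = 44 - 90 = -46)
(V + k(-3)*(3 + 7))² = (-46 + 8*(3 + 7))² = (-46 + 8*10)² = (-46 + 80)² = 34² = 1156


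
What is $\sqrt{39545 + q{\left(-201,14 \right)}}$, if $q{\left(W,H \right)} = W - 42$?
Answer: $\sqrt{39302} \approx 198.25$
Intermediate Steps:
$q{\left(W,H \right)} = -42 + W$
$\sqrt{39545 + q{\left(-201,14 \right)}} = \sqrt{39545 - 243} = \sqrt{39302}$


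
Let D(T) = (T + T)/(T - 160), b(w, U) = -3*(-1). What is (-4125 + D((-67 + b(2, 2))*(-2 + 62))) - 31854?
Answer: -899427/25 ≈ -35977.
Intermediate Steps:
b(w, U) = 3
D(T) = 2*T/(-160 + T) (D(T) = (2*T)/(-160 + T) = 2*T/(-160 + T))
(-4125 + D((-67 + b(2, 2))*(-2 + 62))) - 31854 = (-4125 + 2*((-67 + 3)*(-2 + 62))/(-160 + (-67 + 3)*(-2 + 62))) - 31854 = (-4125 + 2*(-64*60)/(-160 - 64*60)) - 31854 = (-4125 + 2*(-3840)/(-160 - 3840)) - 31854 = (-4125 + 2*(-3840)/(-4000)) - 31854 = (-4125 + 2*(-3840)*(-1/4000)) - 31854 = (-4125 + 48/25) - 31854 = -103077/25 - 31854 = -899427/25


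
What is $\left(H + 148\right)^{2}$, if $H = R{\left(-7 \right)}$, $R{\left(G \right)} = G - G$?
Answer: $21904$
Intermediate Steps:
$R{\left(G \right)} = 0$
$H = 0$
$\left(H + 148\right)^{2} = \left(0 + 148\right)^{2} = 148^{2} = 21904$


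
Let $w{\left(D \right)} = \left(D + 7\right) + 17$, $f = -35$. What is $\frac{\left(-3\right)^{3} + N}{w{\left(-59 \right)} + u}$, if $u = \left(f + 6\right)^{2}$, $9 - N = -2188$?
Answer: $\frac{35}{13} \approx 2.6923$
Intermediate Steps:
$N = 2197$ ($N = 9 - -2188 = 9 + 2188 = 2197$)
$w{\left(D \right)} = 24 + D$ ($w{\left(D \right)} = \left(7 + D\right) + 17 = 24 + D$)
$u = 841$ ($u = \left(-35 + 6\right)^{2} = \left(-29\right)^{2} = 841$)
$\frac{\left(-3\right)^{3} + N}{w{\left(-59 \right)} + u} = \frac{\left(-3\right)^{3} + 2197}{\left(24 - 59\right) + 841} = \frac{-27 + 2197}{-35 + 841} = \frac{2170}{806} = 2170 \cdot \frac{1}{806} = \frac{35}{13}$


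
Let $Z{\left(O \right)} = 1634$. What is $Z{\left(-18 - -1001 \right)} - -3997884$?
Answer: $3999518$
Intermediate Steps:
$Z{\left(-18 - -1001 \right)} - -3997884 = 1634 - -3997884 = 1634 + 3997884 = 3999518$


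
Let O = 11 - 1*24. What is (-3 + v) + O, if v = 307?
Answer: 291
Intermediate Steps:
O = -13 (O = 11 - 24 = -13)
(-3 + v) + O = (-3 + 307) - 13 = 304 - 13 = 291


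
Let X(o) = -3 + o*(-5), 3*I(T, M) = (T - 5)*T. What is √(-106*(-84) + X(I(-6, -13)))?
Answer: √8791 ≈ 93.760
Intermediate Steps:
I(T, M) = T*(-5 + T)/3 (I(T, M) = ((T - 5)*T)/3 = ((-5 + T)*T)/3 = (T*(-5 + T))/3 = T*(-5 + T)/3)
X(o) = -3 - 5*o
√(-106*(-84) + X(I(-6, -13))) = √(-106*(-84) + (-3 - 5*(-6)*(-5 - 6)/3)) = √(8904 + (-3 - 5*(-6)*(-11)/3)) = √(8904 + (-3 - 5*22)) = √(8904 + (-3 - 110)) = √(8904 - 113) = √8791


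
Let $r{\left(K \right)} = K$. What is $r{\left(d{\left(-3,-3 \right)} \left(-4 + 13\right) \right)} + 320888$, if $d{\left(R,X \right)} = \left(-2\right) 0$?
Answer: $320888$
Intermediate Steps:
$d{\left(R,X \right)} = 0$
$r{\left(d{\left(-3,-3 \right)} \left(-4 + 13\right) \right)} + 320888 = 0 \left(-4 + 13\right) + 320888 = 0 \cdot 9 + 320888 = 0 + 320888 = 320888$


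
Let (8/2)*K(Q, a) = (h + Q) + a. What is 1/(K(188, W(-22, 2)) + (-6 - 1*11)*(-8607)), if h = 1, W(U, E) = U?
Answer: 4/585443 ≈ 6.8324e-6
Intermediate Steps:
K(Q, a) = 1/4 + Q/4 + a/4 (K(Q, a) = ((1 + Q) + a)/4 = (1 + Q + a)/4 = 1/4 + Q/4 + a/4)
1/(K(188, W(-22, 2)) + (-6 - 1*11)*(-8607)) = 1/((1/4 + (1/4)*188 + (1/4)*(-22)) + (-6 - 1*11)*(-8607)) = 1/((1/4 + 47 - 11/2) + (-6 - 11)*(-8607)) = 1/(167/4 - 17*(-8607)) = 1/(167/4 + 146319) = 1/(585443/4) = 4/585443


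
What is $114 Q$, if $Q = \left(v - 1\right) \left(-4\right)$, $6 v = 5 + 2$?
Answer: $-76$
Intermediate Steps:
$v = \frac{7}{6}$ ($v = \frac{5 + 2}{6} = \frac{1}{6} \cdot 7 = \frac{7}{6} \approx 1.1667$)
$Q = - \frac{2}{3}$ ($Q = \left(\frac{7}{6} - 1\right) \left(-4\right) = \frac{1}{6} \left(-4\right) = - \frac{2}{3} \approx -0.66667$)
$114 Q = 114 \left(- \frac{2}{3}\right) = -76$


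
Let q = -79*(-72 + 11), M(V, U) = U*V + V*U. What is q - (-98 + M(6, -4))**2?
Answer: -16497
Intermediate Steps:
M(V, U) = 2*U*V (M(V, U) = U*V + U*V = 2*U*V)
q = 4819 (q = -79*(-61) = 4819)
q - (-98 + M(6, -4))**2 = 4819 - (-98 + 2*(-4)*6)**2 = 4819 - (-98 - 48)**2 = 4819 - 1*(-146)**2 = 4819 - 1*21316 = 4819 - 21316 = -16497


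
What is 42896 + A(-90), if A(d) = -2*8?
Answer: 42880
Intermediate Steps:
A(d) = -16
42896 + A(-90) = 42896 - 16 = 42880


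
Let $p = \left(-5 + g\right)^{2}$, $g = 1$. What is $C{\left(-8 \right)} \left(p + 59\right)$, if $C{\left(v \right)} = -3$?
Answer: $-225$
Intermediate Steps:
$p = 16$ ($p = \left(-5 + 1\right)^{2} = \left(-4\right)^{2} = 16$)
$C{\left(-8 \right)} \left(p + 59\right) = - 3 \left(16 + 59\right) = \left(-3\right) 75 = -225$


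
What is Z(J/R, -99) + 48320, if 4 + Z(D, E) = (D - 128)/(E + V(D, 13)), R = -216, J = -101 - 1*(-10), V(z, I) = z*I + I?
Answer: 840387745/17393 ≈ 48318.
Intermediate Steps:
V(z, I) = I + I*z (V(z, I) = I*z + I = I + I*z)
J = -91 (J = -101 + 10 = -91)
Z(D, E) = -4 + (-128 + D)/(13 + E + 13*D) (Z(D, E) = -4 + (D - 128)/(E + 13*(1 + D)) = -4 + (-128 + D)/(E + (13 + 13*D)) = -4 + (-128 + D)/(13 + E + 13*D))
Z(J/R, -99) + 48320 = (-180 - (-4641)/(-216) - 4*(-99))/(13 - 99 + 13*(-91/(-216))) + 48320 = (-180 - (-4641)*(-1)/216 + 396)/(13 - 99 + 13*(-91*(-1/216))) + 48320 = (-180 - 51*91/216 + 396)/(13 - 99 + 13*(91/216)) + 48320 = (-180 - 1547/72 + 396)/(13 - 99 + 1183/216) + 48320 = (14005/72)/(-17393/216) + 48320 = -216/17393*14005/72 + 48320 = -42015/17393 + 48320 = 840387745/17393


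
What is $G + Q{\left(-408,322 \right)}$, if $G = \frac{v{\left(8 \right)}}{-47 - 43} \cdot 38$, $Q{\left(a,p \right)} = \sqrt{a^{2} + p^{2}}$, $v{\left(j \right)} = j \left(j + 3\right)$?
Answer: $- \frac{1672}{45} + 2 \sqrt{67537} \approx 482.6$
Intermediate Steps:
$v{\left(j \right)} = j \left(3 + j\right)$
$G = - \frac{1672}{45}$ ($G = \frac{8 \left(3 + 8\right)}{-47 - 43} \cdot 38 = \frac{8 \cdot 11}{-90} \cdot 38 = \left(- \frac{1}{90}\right) 88 \cdot 38 = \left(- \frac{44}{45}\right) 38 = - \frac{1672}{45} \approx -37.156$)
$G + Q{\left(-408,322 \right)} = - \frac{1672}{45} + \sqrt{\left(-408\right)^{2} + 322^{2}} = - \frac{1672}{45} + \sqrt{166464 + 103684} = - \frac{1672}{45} + \sqrt{270148} = - \frac{1672}{45} + 2 \sqrt{67537}$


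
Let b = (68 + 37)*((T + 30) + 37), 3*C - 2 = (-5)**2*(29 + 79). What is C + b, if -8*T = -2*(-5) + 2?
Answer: 46669/6 ≈ 7778.2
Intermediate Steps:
T = -3/2 (T = -(-2*(-5) + 2)/8 = -(10 + 2)/8 = -1/8*12 = -3/2 ≈ -1.5000)
C = 2702/3 (C = 2/3 + ((-5)**2*(29 + 79))/3 = 2/3 + (25*108)/3 = 2/3 + (1/3)*2700 = 2/3 + 900 = 2702/3 ≈ 900.67)
b = 13755/2 (b = (68 + 37)*((-3/2 + 30) + 37) = 105*(57/2 + 37) = 105*(131/2) = 13755/2 ≈ 6877.5)
C + b = 2702/3 + 13755/2 = 46669/6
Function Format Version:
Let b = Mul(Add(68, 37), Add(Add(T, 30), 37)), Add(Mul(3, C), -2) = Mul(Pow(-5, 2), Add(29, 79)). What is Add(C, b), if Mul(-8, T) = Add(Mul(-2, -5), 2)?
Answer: Rational(46669, 6) ≈ 7778.2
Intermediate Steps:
T = Rational(-3, 2) (T = Mul(Rational(-1, 8), Add(Mul(-2, -5), 2)) = Mul(Rational(-1, 8), Add(10, 2)) = Mul(Rational(-1, 8), 12) = Rational(-3, 2) ≈ -1.5000)
C = Rational(2702, 3) (C = Add(Rational(2, 3), Mul(Rational(1, 3), Mul(Pow(-5, 2), Add(29, 79)))) = Add(Rational(2, 3), Mul(Rational(1, 3), Mul(25, 108))) = Add(Rational(2, 3), Mul(Rational(1, 3), 2700)) = Add(Rational(2, 3), 900) = Rational(2702, 3) ≈ 900.67)
b = Rational(13755, 2) (b = Mul(Add(68, 37), Add(Add(Rational(-3, 2), 30), 37)) = Mul(105, Add(Rational(57, 2), 37)) = Mul(105, Rational(131, 2)) = Rational(13755, 2) ≈ 6877.5)
Add(C, b) = Add(Rational(2702, 3), Rational(13755, 2)) = Rational(46669, 6)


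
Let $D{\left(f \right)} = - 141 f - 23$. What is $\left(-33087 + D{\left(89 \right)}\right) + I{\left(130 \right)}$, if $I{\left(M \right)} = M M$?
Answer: $-28759$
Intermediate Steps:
$D{\left(f \right)} = -23 - 141 f$
$I{\left(M \right)} = M^{2}$
$\left(-33087 + D{\left(89 \right)}\right) + I{\left(130 \right)} = \left(-33087 - 12572\right) + 130^{2} = \left(-33087 - 12572\right) + 16900 = -45659 + 16900 = -28759$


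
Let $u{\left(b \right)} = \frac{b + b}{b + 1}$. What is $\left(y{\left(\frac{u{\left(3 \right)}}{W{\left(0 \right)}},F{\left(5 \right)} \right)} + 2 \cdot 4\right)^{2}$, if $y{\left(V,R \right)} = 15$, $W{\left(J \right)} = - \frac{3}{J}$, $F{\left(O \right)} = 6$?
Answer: $529$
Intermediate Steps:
$u{\left(b \right)} = \frac{2 b}{1 + b}$
$\left(y{\left(\frac{u{\left(3 \right)}}{W{\left(0 \right)}},F{\left(5 \right)} \right)} + 2 \cdot 4\right)^{2} = \left(15 + 2 \cdot 4\right)^{2} = \left(15 + 8\right)^{2} = 23^{2} = 529$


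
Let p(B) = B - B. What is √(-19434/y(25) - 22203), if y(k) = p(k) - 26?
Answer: I*√3625986/13 ≈ 146.48*I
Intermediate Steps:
p(B) = 0
y(k) = -26 (y(k) = 0 - 26 = -26)
√(-19434/y(25) - 22203) = √(-19434/(-26) - 22203) = √(-19434*(-1/26) - 22203) = √(9717/13 - 22203) = √(-278922/13) = I*√3625986/13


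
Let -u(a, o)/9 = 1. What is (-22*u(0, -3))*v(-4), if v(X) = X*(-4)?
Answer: 3168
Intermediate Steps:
u(a, o) = -9 (u(a, o) = -9*1 = -9)
v(X) = -4*X
(-22*u(0, -3))*v(-4) = (-22*(-9))*(-4*(-4)) = 198*16 = 3168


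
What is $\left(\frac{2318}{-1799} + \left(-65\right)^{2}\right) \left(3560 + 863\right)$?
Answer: $\frac{33607975311}{1799} \approx 1.8681 \cdot 10^{7}$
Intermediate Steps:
$\left(\frac{2318}{-1799} + \left(-65\right)^{2}\right) \left(3560 + 863\right) = \left(2318 \left(- \frac{1}{1799}\right) + 4225\right) 4423 = \left(- \frac{2318}{1799} + 4225\right) 4423 = \frac{7598457}{1799} \cdot 4423 = \frac{33607975311}{1799}$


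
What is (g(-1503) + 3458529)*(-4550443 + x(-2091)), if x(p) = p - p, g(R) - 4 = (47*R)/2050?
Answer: -32262285976399987/2050 ≈ -1.5738e+13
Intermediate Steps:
g(R) = 4 + 47*R/2050 (g(R) = 4 + (47*R)/2050 = 4 + (47*R)*(1/2050) = 4 + 47*R/2050)
x(p) = 0
(g(-1503) + 3458529)*(-4550443 + x(-2091)) = ((4 + (47/2050)*(-1503)) + 3458529)*(-4550443 + 0) = ((4 - 70641/2050) + 3458529)*(-4550443) = (-62441/2050 + 3458529)*(-4550443) = (7089922009/2050)*(-4550443) = -32262285976399987/2050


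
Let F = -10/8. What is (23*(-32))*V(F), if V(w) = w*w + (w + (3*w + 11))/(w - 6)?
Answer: -15686/29 ≈ -540.90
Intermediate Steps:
F = -5/4 (F = -10*⅛ = -5/4 ≈ -1.2500)
V(w) = w² + (11 + 4*w)/(-6 + w) (V(w) = w² + (w + (11 + 3*w))/(-6 + w) = w² + (11 + 4*w)/(-6 + w))
(23*(-32))*V(F) = (23*(-32))*((11 + (-5/4)³ - 6*(-5/4)² + 4*(-5/4))/(-6 - 5/4)) = -736*(11 - 125/64 - 6*25/16 - 5)/(-29/4) = -(-2944)*(11 - 125/64 - 75/8 - 5)/29 = -(-2944)*(-341)/(29*64) = -736*341/464 = -15686/29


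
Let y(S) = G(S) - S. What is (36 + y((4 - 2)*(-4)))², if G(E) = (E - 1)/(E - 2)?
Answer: 201601/100 ≈ 2016.0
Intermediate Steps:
G(E) = (-1 + E)/(-2 + E)
y(S) = -S + (-1 + S)/(-2 + S) (y(S) = (-1 + S)/(-2 + S) - S = -S + (-1 + S)/(-2 + S))
(36 + y((4 - 2)*(-4)))² = (36 + (-1 + (4 - 2)*(-4) - (4 - 2)*(-4)*(-2 + (4 - 2)*(-4)))/(-2 + (4 - 2)*(-4)))² = (36 + (-1 + 2*(-4) - 2*(-4)*(-2 + 2*(-4)))/(-2 + 2*(-4)))² = (36 + (-1 - 8 - 1*(-8)*(-2 - 8))/(-2 - 8))² = (36 + (-1 - 8 - 1*(-8)*(-10))/(-10))² = (36 - (-1 - 8 - 80)/10)² = (36 - ⅒*(-89))² = (36 + 89/10)² = (449/10)² = 201601/100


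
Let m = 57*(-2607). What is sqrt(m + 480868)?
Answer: 7*sqrt(6781) ≈ 576.43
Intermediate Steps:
m = -148599
sqrt(m + 480868) = sqrt(-148599 + 480868) = sqrt(332269) = 7*sqrt(6781)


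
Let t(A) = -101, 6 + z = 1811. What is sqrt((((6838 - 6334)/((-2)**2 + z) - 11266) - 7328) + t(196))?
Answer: I*sqrt(755285439)/201 ≈ 136.73*I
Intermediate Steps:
z = 1805 (z = -6 + 1811 = 1805)
sqrt((((6838 - 6334)/((-2)**2 + z) - 11266) - 7328) + t(196)) = sqrt((((6838 - 6334)/((-2)**2 + 1805) - 11266) - 7328) - 101) = sqrt(((504/(4 + 1805) - 11266) - 7328) - 101) = sqrt(((504/1809 - 11266) - 7328) - 101) = sqrt(((504*(1/1809) - 11266) - 7328) - 101) = sqrt(((56/201 - 11266) - 7328) - 101) = sqrt((-2264410/201 - 7328) - 101) = sqrt(-3737338/201 - 101) = sqrt(-3757639/201) = I*sqrt(755285439)/201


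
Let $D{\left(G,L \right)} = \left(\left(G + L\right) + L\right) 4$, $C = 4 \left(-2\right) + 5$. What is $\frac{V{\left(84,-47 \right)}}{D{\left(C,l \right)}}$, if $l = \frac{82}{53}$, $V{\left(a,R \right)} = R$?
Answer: $- \frac{2491}{20} \approx -124.55$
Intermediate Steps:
$C = -3$ ($C = -8 + 5 = -3$)
$l = \frac{82}{53}$ ($l = 82 \cdot \frac{1}{53} = \frac{82}{53} \approx 1.5472$)
$D{\left(G,L \right)} = 4 G + 8 L$ ($D{\left(G,L \right)} = \left(G + 2 L\right) 4 = 4 G + 8 L$)
$\frac{V{\left(84,-47 \right)}}{D{\left(C,l \right)}} = - \frac{47}{4 \left(-3\right) + 8 \cdot \frac{82}{53}} = - \frac{47}{-12 + \frac{656}{53}} = - \frac{47}{\frac{20}{53}} = \left(-47\right) \frac{53}{20} = - \frac{2491}{20}$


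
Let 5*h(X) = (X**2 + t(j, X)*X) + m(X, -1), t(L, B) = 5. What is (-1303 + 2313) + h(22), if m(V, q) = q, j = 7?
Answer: 5643/5 ≈ 1128.6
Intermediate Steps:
h(X) = -1/5 + X + X**2/5 (h(X) = ((X**2 + 5*X) - 1)/5 = (-1 + X**2 + 5*X)/5 = -1/5 + X + X**2/5)
(-1303 + 2313) + h(22) = (-1303 + 2313) + (-1/5 + 22 + (1/5)*22**2) = 1010 + (-1/5 + 22 + (1/5)*484) = 1010 + (-1/5 + 22 + 484/5) = 1010 + 593/5 = 5643/5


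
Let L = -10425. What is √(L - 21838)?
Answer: I*√32263 ≈ 179.62*I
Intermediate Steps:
√(L - 21838) = √(-10425 - 21838) = √(-32263) = I*√32263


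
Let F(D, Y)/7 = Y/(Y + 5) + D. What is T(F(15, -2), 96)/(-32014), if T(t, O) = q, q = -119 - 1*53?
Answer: 86/16007 ≈ 0.0053727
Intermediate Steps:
F(D, Y) = 7*D + 7*Y/(5 + Y) (F(D, Y) = 7*(Y/(Y + 5) + D) = 7*(Y/(5 + Y) + D) = 7*(D + Y/(5 + Y)) = 7*D + 7*Y/(5 + Y))
q = -172 (q = -119 - 53 = -172)
T(t, O) = -172
T(F(15, -2), 96)/(-32014) = -172/(-32014) = -172*(-1/32014) = 86/16007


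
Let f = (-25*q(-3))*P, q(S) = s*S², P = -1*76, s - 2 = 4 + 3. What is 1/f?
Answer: 1/153900 ≈ 6.4977e-6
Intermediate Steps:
s = 9 (s = 2 + (4 + 3) = 2 + 7 = 9)
P = -76
q(S) = 9*S²
f = 153900 (f = -225*(-3)²*(-76) = -225*9*(-76) = -25*81*(-76) = -2025*(-76) = 153900)
1/f = 1/153900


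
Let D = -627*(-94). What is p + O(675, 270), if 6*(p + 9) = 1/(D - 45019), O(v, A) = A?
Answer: 21797155/83514 ≈ 261.00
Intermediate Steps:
D = 58938
p = -751625/83514 (p = -9 + 1/(6*(58938 - 45019)) = -9 + (⅙)/13919 = -9 + (⅙)*(1/13919) = -9 + 1/83514 = -751625/83514 ≈ -9.0000)
p + O(675, 270) = -751625/83514 + 270 = 21797155/83514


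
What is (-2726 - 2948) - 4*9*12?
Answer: -6106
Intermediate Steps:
(-2726 - 2948) - 4*9*12 = -5674 - 36*12 = -5674 - 432 = -6106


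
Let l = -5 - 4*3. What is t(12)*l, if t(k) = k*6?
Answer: -1224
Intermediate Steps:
t(k) = 6*k
l = -17 (l = -5 - 12 = -17)
t(12)*l = (6*12)*(-17) = 72*(-17) = -1224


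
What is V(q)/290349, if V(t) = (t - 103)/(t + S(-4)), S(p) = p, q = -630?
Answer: 733/184081266 ≈ 3.9819e-6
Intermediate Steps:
V(t) = (-103 + t)/(-4 + t) (V(t) = (t - 103)/(t - 4) = (-103 + t)/(-4 + t))
V(q)/290349 = ((-103 - 630)/(-4 - 630))/290349 = (-733/(-634))*(1/290349) = -1/634*(-733)*(1/290349) = (733/634)*(1/290349) = 733/184081266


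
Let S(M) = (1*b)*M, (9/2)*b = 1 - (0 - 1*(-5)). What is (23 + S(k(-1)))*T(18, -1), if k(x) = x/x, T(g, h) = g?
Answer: 398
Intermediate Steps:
k(x) = 1
b = -8/9 (b = 2*(1 - (0 - 1*(-5)))/9 = 2*(1 - (0 + 5))/9 = 2*(1 - 1*5)/9 = 2*(1 - 5)/9 = (2/9)*(-4) = -8/9 ≈ -0.88889)
S(M) = -8*M/9 (S(M) = (1*(-8/9))*M = -8*M/9)
(23 + S(k(-1)))*T(18, -1) = (23 - 8/9*1)*18 = (23 - 8/9)*18 = (199/9)*18 = 398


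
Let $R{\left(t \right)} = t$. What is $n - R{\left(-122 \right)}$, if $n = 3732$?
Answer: $3854$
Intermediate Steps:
$n - R{\left(-122 \right)} = 3732 - -122 = 3732 + 122 = 3854$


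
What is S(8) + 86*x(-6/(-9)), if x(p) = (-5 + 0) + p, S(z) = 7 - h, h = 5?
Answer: -1112/3 ≈ -370.67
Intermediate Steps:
S(z) = 2 (S(z) = 7 - 1*5 = 7 - 5 = 2)
x(p) = -5 + p
S(8) + 86*x(-6/(-9)) = 2 + 86*(-5 - 6/(-9)) = 2 + 86*(-5 - 6*(-⅑)) = 2 + 86*(-5 + ⅔) = 2 + 86*(-13/3) = 2 - 1118/3 = -1112/3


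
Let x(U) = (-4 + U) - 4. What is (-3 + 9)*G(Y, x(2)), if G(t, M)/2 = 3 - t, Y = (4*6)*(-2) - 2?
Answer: 636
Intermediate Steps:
x(U) = -8 + U
Y = -50 (Y = 24*(-2) - 2 = -48 - 2 = -50)
G(t, M) = 6 - 2*t (G(t, M) = 2*(3 - t) = 6 - 2*t)
(-3 + 9)*G(Y, x(2)) = (-3 + 9)*(6 - 2*(-50)) = 6*(6 + 100) = 6*106 = 636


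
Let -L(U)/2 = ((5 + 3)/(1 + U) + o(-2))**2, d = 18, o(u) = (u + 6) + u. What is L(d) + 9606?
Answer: 3463534/361 ≈ 9594.3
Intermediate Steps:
o(u) = 6 + 2*u (o(u) = (6 + u) + u = 6 + 2*u)
L(U) = -2*(2 + 8/(1 + U))**2 (L(U) = -2*((5 + 3)/(1 + U) + (6 + 2*(-2)))**2 = -2*(8/(1 + U) + (6 - 4))**2 = -2*(8/(1 + U) + 2)**2 = -2*(2 + 8/(1 + U))**2)
L(d) + 9606 = -8*(5 + 18)**2/(1 + 18)**2 + 9606 = -8*23**2/19**2 + 9606 = -8*1/361*529 + 9606 = -4232/361 + 9606 = 3463534/361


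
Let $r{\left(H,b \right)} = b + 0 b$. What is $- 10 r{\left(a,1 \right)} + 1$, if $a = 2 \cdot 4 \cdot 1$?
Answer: $-9$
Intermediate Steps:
$a = 8$ ($a = 8 \cdot 1 = 8$)
$r{\left(H,b \right)} = b$ ($r{\left(H,b \right)} = b + 0 = b$)
$- 10 r{\left(a,1 \right)} + 1 = \left(-10\right) 1 + 1 = -10 + 1 = -9$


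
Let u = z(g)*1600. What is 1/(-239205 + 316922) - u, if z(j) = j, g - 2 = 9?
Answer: -1367819199/77717 ≈ -17600.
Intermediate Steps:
g = 11 (g = 2 + 9 = 11)
u = 17600 (u = 11*1600 = 17600)
1/(-239205 + 316922) - u = 1/(-239205 + 316922) - 1*17600 = 1/77717 - 17600 = -1367819199/77717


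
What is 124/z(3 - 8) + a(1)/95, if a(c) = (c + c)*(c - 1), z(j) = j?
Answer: -124/5 ≈ -24.800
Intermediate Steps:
a(c) = 2*c*(-1 + c) (a(c) = (2*c)*(-1 + c) = 2*c*(-1 + c))
124/z(3 - 8) + a(1)/95 = 124/(3 - 8) + (2*1*(-1 + 1))/95 = 124/(-5) + (2*1*0)*(1/95) = 124*(-⅕) + 0*(1/95) = -124/5 + 0 = -124/5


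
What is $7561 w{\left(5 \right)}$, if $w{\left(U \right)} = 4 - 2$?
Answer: $15122$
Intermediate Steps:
$w{\left(U \right)} = 2$ ($w{\left(U \right)} = 4 - 2 = 2$)
$7561 w{\left(5 \right)} = 7561 \cdot 2 = 15122$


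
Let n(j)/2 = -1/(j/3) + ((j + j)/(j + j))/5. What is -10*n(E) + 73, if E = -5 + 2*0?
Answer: 57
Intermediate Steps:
E = -5 (E = -5 + 0 = -5)
n(j) = 2/5 - 6/j (n(j) = 2*(-1/(j/3) + ((j + j)/(j + j))/5) = 2*(-1/(j*(1/3)) + ((2*j)/((2*j)))*(1/5)) = 2*(-1/(j/3) + ((2*j)*(1/(2*j)))*(1/5)) = 2*(-3/j + 1*(1/5)) = 2*(-3/j + 1/5) = 2*(1/5 - 3/j) = 2/5 - 6/j)
-10*n(E) + 73 = -10*(2/5 - 6/(-5)) + 73 = -10*(2/5 - 6*(-1/5)) + 73 = -10*(2/5 + 6/5) + 73 = -10*8/5 + 73 = -16 + 73 = 57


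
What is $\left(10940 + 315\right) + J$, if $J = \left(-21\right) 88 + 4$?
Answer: $9411$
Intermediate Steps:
$J = -1844$ ($J = -1848 + 4 = -1844$)
$\left(10940 + 315\right) + J = \left(10940 + 315\right) - 1844 = 11255 - 1844 = 9411$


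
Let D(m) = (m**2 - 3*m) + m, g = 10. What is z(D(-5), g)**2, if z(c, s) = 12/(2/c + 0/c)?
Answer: 44100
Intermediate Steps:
D(m) = m**2 - 2*m
z(c, s) = 6*c (z(c, s) = 12/(2/c + 0) = 12/((2/c)) = 12*(c/2) = 6*c)
z(D(-5), g)**2 = (6*(-5*(-2 - 5)))**2 = (6*(-5*(-7)))**2 = (6*35)**2 = 210**2 = 44100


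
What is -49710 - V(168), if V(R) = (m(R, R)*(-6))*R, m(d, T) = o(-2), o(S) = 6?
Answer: -43662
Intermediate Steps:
m(d, T) = 6
V(R) = -36*R (V(R) = (6*(-6))*R = -36*R)
-49710 - V(168) = -49710 - (-36)*168 = -49710 - 1*(-6048) = -49710 + 6048 = -43662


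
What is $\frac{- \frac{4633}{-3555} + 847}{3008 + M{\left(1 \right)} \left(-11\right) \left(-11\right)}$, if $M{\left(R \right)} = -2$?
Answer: $\frac{1507859}{4916565} \approx 0.30669$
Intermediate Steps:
$\frac{- \frac{4633}{-3555} + 847}{3008 + M{\left(1 \right)} \left(-11\right) \left(-11\right)} = \frac{- \frac{4633}{-3555} + 847}{3008 + \left(-2\right) \left(-11\right) \left(-11\right)} = \frac{\left(-4633\right) \left(- \frac{1}{3555}\right) + 847}{3008 + 22 \left(-11\right)} = \frac{\frac{4633}{3555} + 847}{3008 - 242} = \frac{3015718}{3555 \cdot 2766} = \frac{3015718}{3555} \cdot \frac{1}{2766} = \frac{1507859}{4916565}$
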